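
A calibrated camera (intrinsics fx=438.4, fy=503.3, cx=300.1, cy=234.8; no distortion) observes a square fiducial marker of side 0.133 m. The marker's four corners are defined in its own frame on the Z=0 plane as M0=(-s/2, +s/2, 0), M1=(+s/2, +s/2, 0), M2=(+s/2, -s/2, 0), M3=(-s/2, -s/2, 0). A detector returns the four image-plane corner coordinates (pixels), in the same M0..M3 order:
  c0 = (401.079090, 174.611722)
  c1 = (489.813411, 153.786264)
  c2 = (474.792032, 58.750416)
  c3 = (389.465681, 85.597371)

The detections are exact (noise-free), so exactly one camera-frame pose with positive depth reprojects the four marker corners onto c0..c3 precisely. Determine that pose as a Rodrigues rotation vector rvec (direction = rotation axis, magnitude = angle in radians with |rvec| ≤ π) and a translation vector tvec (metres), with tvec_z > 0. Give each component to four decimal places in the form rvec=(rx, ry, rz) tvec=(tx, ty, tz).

rvec=(-0.1222, 0.3990, -0.1395) tvec=(0.2161, -0.1605, 0.6913)

Intrinsics K: fx=438.4, fy=503.3, cx=300.1, cy=234.8
Marker side s = 0.133 m; corners in marker frame (Z=0):
  M0 = (-0.0665, +0.0665, 0)
  M1 = (+0.0665, +0.0665, 0)
  M2 = (+0.0665, -0.0665, 0)
  M3 = (-0.0665, -0.0665, 0)
Detected image corners:
  c0 = (401.079090, 174.611722) px
  c1 = (489.813411, 153.786264) px
  c2 = (474.792032, 58.750416) px
  c3 = (389.465681, 85.597371) px
Planar DLT: solve 8×8 A·h = b for H (H[2,2]=1):
  H  [+414.35279 +7.17442 +437.11256]
  H  [-244.13487 +666.18308 +117.97466]
  H  [-0.54658 -0.21079 +1.00000]
B = K⁻¹H; ‖b₁‖=1.446455, ‖b₂‖=1.446455; λ = 2/(‖b₁‖+‖b₂‖) = 0.691346, sign → tz>0 ⇒ λ=+0.691346
r₁ = λ·B[:,0] = (+0.91209,-0.15906,-0.37787); r₂ = λ·B[:,1] = (+0.11107,+0.98307,-0.14573)
r₃ = r₁×r₂ = (+0.39466,+0.09095,+0.91432); SVD([r₁ r₂ r₃]) → R = UVᵀ:
  R  [+0.91209 +0.11107 +0.39466]
  R  [-0.15906 +0.98307 +0.09095]
  R  [-0.37787 -0.14573 +0.91432]
t = (+0.21607, -0.16047, +0.69135) m
tr R = 2.809479; θ = arccos((tr R − 1)/2) = 0.440029 rad = 25.212°
axis k = ((R−Rᵀ)₃₂, (R−Rᵀ)₁₃, (R−Rᵀ)₂₁) / (2 sinθ) = (-0.277807, +0.906798, -0.317083)
rvec = θ·k = (-0.122243, +0.399017, -0.139526)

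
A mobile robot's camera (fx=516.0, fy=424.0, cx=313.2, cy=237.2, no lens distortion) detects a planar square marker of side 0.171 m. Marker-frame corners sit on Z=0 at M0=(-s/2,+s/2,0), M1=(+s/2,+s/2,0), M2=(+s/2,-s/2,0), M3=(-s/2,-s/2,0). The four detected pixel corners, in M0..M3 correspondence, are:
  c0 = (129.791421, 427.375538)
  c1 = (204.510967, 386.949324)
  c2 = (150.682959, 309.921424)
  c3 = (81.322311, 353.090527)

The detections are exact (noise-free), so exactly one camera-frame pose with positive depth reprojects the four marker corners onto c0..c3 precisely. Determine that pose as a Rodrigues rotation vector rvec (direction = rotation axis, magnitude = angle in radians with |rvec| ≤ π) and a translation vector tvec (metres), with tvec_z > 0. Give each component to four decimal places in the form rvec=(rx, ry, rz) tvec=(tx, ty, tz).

Intrinsics K: fx=516.0, fy=424.0, cx=313.2, cy=237.2
Marker side s = 0.171 m; corners in marker frame (Z=0):
  M0 = (-0.0855, +0.0855, 0)
  M1 = (+0.0855, +0.0855, 0)
  M2 = (+0.0855, -0.0855, 0)
  M3 = (-0.0855, -0.0855, 0)
Detected image corners:
  c0 = (129.791421, 427.375538) px
  c1 = (204.510967, 386.949324) px
  c2 = (150.682959, 309.921424) px
  c3 = (81.322311, 353.090527) px
Planar DLT: solve 8×8 A·h = b for H (H[2,2]=1):
  H  [+375.01464 +269.75005 +140.12951]
  H  [-364.56857 +366.74490 +369.25387]
  H  [-0.32490 -0.20433 +1.00000]
B = K⁻¹H; ‖b₁‖=1.191252, ‖b₂‖=1.191252; λ = 2/(‖b₁‖+‖b₂‖) = 0.839453, sign → tz>0 ⇒ λ=+0.839453
r₁ = λ·B[:,0] = (+0.77564,-0.56921,-0.27274); r₂ = λ·B[:,1] = (+0.54296,+0.82206,-0.17153)
r₃ = r₁×r₂ = (+0.32184,-0.01504,+0.94667); SVD([r₁ r₂ r₃]) → R = UVᵀ:
  R  [+0.77564 +0.54296 +0.32184]
  R  [-0.56921 +0.82206 -0.01504]
  R  [-0.27274 -0.17153 +0.94667]
t = (-0.28156, +0.26145, +0.83945) m
tr R = 2.544368; θ = arccos((tr R − 1)/2) = 0.688525 rad = 39.450°
axis k = ((R−Rᵀ)₃₂, (R−Rᵀ)₁₃, (R−Rᵀ)₂₁) / (2 sinθ) = (-0.123141, +0.467883, -0.875170)
rvec = θ·k = (-0.084786, +0.322149, -0.602576)

rvec=(-0.0848, 0.3221, -0.6026) tvec=(-0.2816, 0.2614, 0.8395)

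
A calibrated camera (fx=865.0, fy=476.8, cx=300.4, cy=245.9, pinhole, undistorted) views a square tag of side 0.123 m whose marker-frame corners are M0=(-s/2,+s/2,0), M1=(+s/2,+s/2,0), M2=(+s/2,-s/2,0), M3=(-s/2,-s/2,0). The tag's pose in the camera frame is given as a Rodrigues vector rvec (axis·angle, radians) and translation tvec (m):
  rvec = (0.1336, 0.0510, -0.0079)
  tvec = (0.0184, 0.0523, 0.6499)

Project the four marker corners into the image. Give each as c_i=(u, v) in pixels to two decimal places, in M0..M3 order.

Intrinsics K: fx=865.0, fy=476.8, cx=300.4, cy=245.9
Marker side s = 0.123 m; corners in marker frame (Z=0):
  M0 = (-0.0615, +0.0615, 0)
  M1 = (+0.0615, +0.0615, 0)
  M2 = (+0.0615, -0.0615, 0)
  M3 = (-0.0615, -0.0615, 0)
rvec = (0.1336, 0.0510, -0.0079), |rvec| = θ = 0.14322 rad = 8.206°
Rodrigues: sinθ=0.14273, 1−cosθ=0.01024; R = I + sinθ·[k]× + (1−cosθ)·[k]×²:
    [+0.99867 +0.01127 +0.05030]
    [-0.00447 +0.99106 -0.13334]
    [-0.05135 +0.13294 +0.98979]
t = (0.0184, 0.0523, 0.6499) m
M0: Pc = R·M0+t = (-0.04232, +0.11353, +0.66123); u = 865.0·(-0.04232)/0.66123 + 300.4 = 245.0323, v = 476.8·(+0.11353)/0.66123 + 245.9 = 327.7603
M1: Pc = R·M1+t = (+0.08051, +0.11298, +0.65492); u = 865.0·(+0.08051)/0.65492 + 300.4 = 406.7378, v = 476.8·(+0.11298)/0.65492 + 245.9 = 328.1493
M2: Pc = R·M2+t = (+0.07912, -0.00893, +0.63857); u = 865.0·(+0.07912)/0.63857 + 300.4 = 407.5824, v = 476.8·(-0.00893)/0.63857 + 245.9 = 239.2358
M3: Pc = R·M3+t = (-0.04371, -0.00838, +0.64488); u = 865.0·(-0.04371)/0.64488 + 300.4 = 241.7683, v = 476.8·(-0.00838)/0.64488 + 245.9 = 239.7078

c0=(245.03, 327.76) c1=(406.74, 328.15) c2=(407.58, 239.24) c3=(241.77, 239.71)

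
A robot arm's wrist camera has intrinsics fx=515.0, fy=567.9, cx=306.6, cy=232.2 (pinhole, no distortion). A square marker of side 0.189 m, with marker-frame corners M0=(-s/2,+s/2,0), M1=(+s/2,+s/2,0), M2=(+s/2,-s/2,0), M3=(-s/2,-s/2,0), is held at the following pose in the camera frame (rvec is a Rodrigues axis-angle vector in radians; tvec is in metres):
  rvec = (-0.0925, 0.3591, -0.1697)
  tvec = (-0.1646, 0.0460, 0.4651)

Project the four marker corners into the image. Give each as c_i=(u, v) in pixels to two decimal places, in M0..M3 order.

Intrinsics K: fx=515.0, fy=567.9, cx=306.6, cy=232.2
Marker side s = 0.189 m; corners in marker frame (Z=0):
  M0 = (-0.0945, +0.0945, 0)
  M1 = (+0.0945, +0.0945, 0)
  M2 = (+0.0945, -0.0945, 0)
  M3 = (-0.0945, -0.0945, 0)
rvec = (-0.0925, 0.3591, -0.1697), |rvec| = θ = 0.40781 rad = 23.366°
Rodrigues: sinθ=0.39660, 1−cosθ=0.08201; R = I + sinθ·[k]× + (1−cosθ)·[k]×²:
    [+0.92221 +0.14866 +0.35697]
    [-0.18141 +0.98158 +0.05991]
    [-0.34149 -0.12001 +0.93219]
t = (-0.1646, 0.0460, 0.4651) m
M0: Pc = R·M0+t = (-0.23770, +0.15590, +0.48603); u = 515.0·(-0.23770)/0.48603 + 306.6 = 54.7307, v = 567.9·(+0.15590)/0.48603 + 232.2 = 414.3643
M1: Pc = R·M1+t = (-0.06340, +0.12162, +0.42149); u = 515.0·(-0.06340)/0.42149 + 306.6 = 229.1304, v = 567.9·(+0.12162)/0.42149 + 232.2 = 396.0609
M2: Pc = R·M2+t = (-0.09150, -0.06390, +0.44417); u = 515.0·(-0.09150)/0.44417 + 306.6 = 200.5101, v = 567.9·(-0.06390)/0.44417 + 232.2 = 150.4959
M3: Pc = R·M3+t = (-0.26580, -0.02962, +0.50871); u = 515.0·(-0.26580)/0.50871 + 306.6 = 37.5173, v = 567.9·(-0.02962)/0.50871 + 232.2 = 199.1386

c0=(54.73, 414.36) c1=(229.13, 396.06) c2=(200.51, 150.50) c3=(37.52, 199.14)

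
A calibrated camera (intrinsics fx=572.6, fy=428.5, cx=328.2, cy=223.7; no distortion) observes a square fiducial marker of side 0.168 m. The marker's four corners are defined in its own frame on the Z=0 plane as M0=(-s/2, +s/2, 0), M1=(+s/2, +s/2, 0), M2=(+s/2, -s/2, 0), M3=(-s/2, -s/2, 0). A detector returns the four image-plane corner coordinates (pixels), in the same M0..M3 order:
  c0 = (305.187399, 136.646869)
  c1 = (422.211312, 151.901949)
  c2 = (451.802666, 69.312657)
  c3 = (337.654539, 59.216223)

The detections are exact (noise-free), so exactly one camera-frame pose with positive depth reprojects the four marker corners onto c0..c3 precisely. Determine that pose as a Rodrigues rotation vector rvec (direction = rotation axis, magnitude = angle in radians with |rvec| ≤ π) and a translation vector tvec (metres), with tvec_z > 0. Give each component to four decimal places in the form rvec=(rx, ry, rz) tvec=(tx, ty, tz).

Intrinsics K: fx=572.6, fy=428.5, cx=328.2, cy=223.7
Marker side s = 0.168 m; corners in marker frame (Z=0):
  M0 = (-0.0840, +0.0840, 0)
  M1 = (+0.0840, +0.0840, 0)
  M2 = (+0.0840, -0.0840, 0)
  M3 = (-0.0840, -0.0840, 0)
Detected image corners:
  c0 = (305.187399, 136.646869) px
  c1 = (422.211312, 151.901949) px
  c2 = (451.802666, 69.312657) px
  c3 = (337.654539, 59.216223) px
Planar DLT: solve 8×8 A·h = b for H (H[2,2]=1):
  H  [+556.77549 -276.29044 +377.85005]
  H  [+39.10284 +450.68794 +103.27597]
  H  [-0.34562 -0.24088 +1.00000]
B = K⁻¹H; ‖b₁‖=1.250300, ‖b₂‖=1.250300; λ = 2/(‖b₁‖+‖b₂‖) = 0.799808, sign → tz>0 ⇒ λ=+0.799808
r₁ = λ·B[:,0] = (+0.93615,+0.21730,-0.27643); r₂ = λ·B[:,1] = (-0.27550,+0.94180,-0.19266)
r₃ = r₁×r₂ = (+0.21848,+0.25651,+0.94153); SVD([r₁ r₂ r₃]) → R = UVᵀ:
  R  [+0.93615 -0.27550 +0.21848]
  R  [+0.21730 +0.94180 +0.25651]
  R  [-0.27643 -0.19266 +0.94153]
t = (+0.06935, -0.22477, +0.79981) m
tr R = 2.819471; θ = arccos((tr R − 1)/2) = 0.428150 rad = 24.531°
axis k = ((R−Rᵀ)₃₂, (R−Rᵀ)₁₃, (R−Rᵀ)₂₁) / (2 sinθ) = (-0.540917, +0.596000, +0.593459)
rvec = θ·k = (-0.231593, +0.255177, +0.254089)

rvec=(-0.2316, 0.2552, 0.2541) tvec=(0.0694, -0.2248, 0.7998)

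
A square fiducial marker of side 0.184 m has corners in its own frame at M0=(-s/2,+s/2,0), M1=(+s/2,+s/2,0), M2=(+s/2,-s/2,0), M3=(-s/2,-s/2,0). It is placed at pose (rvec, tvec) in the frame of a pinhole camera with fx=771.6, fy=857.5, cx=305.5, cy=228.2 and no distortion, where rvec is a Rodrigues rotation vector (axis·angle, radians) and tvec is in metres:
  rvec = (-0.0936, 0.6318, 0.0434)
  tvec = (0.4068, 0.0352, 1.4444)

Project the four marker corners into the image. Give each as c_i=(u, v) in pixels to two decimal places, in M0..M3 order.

c0=(474.23, 300.40) c1=(570.27, 307.44) c2=(574.70, 194.29) c3=(479.22, 195.50)

Intrinsics K: fx=771.6, fy=857.5, cx=305.5, cy=228.2
Marker side s = 0.184 m; corners in marker frame (Z=0):
  M0 = (-0.0920, +0.0920, 0)
  M1 = (+0.0920, +0.0920, 0)
  M2 = (+0.0920, -0.0920, 0)
  M3 = (-0.0920, -0.0920, 0)
rvec = (-0.0936, 0.6318, 0.0434), |rvec| = θ = 0.64017 rad = 36.679°
Rodrigues: sinθ=0.59733, 1−cosθ=0.19800; R = I + sinθ·[k]× + (1−cosθ)·[k]×²:
    [+0.80623 -0.06907 +0.58756]
    [+0.01192 +0.99486 +0.10058]
    [-0.59148 -0.07409 +0.80291]
t = (0.4068, 0.0352, 1.4444) m
M0: Pc = R·M0+t = (+0.32627, +0.12563, +1.49200); u = 771.6·(+0.32627)/1.49200 + 305.5 = 474.2346, v = 857.5·(+0.12563)/1.49200 + 228.2 = 300.4035
M1: Pc = R·M1+t = (+0.47462, +0.12782, +1.38317); u = 771.6·(+0.47462)/1.38317 + 305.5 = 570.2661, v = 857.5·(+0.12782)/1.38317 + 228.2 = 307.4449
M2: Pc = R·M2+t = (+0.48733, -0.05523, +1.39680); u = 771.6·(+0.48733)/1.39680 + 305.5 = 574.7023, v = 857.5·(-0.05523)/1.39680 + 228.2 = 194.2942
M3: Pc = R·M3+t = (+0.33898, -0.05742, +1.50563); u = 771.6·(+0.33898)/1.50563 + 305.5 = 479.2196, v = 857.5·(-0.05742)/1.50563 + 228.2 = 195.4955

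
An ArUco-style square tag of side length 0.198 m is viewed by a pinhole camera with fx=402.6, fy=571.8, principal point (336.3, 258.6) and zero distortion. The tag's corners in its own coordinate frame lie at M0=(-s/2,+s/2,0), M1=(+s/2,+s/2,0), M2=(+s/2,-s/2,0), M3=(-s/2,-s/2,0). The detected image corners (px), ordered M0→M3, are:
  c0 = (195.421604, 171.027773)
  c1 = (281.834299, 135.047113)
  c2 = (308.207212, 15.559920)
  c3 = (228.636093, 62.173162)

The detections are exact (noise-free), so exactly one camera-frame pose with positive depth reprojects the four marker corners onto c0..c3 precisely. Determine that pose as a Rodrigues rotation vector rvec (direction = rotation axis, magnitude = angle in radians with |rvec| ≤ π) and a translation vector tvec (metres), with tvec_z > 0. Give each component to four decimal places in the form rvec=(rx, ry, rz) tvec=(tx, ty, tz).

rvec=(-0.5443, 0.5600, 0.0293) tvec=(-0.1510, -0.2071, 0.7178)

Intrinsics K: fx=402.6, fy=571.8, cx=336.3, cy=258.6
Marker side s = 0.198 m; corners in marker frame (Z=0):
  M0 = (-0.0990, +0.0990, 0)
  M1 = (+0.0990, +0.0990, 0)
  M2 = (+0.0990, -0.0990, 0)
  M3 = (-0.0990, -0.0990, 0)
Detected image corners:
  c0 = (195.421604, 171.027773) px
  c1 = (281.834299, 135.047113) px
  c2 = (308.207212, 15.559920) px
  c3 = (228.636093, 62.173162) px
Planar DLT: solve 8×8 A·h = b for H (H[2,2]=1):
  H  [+237.08337 -322.19651 +251.58507]
  H  [-278.83027 +510.19337 +93.60998]
  H  [-0.71361 -0.67253 +1.00000]
B = K⁻¹H; ‖b₁‖=1.393050, ‖b₂‖=1.393050; λ = 2/(‖b₁‖+‖b₂‖) = 0.717849, sign → tz>0 ⇒ λ=+0.717849
r₁ = λ·B[:,0] = (+0.85063,-0.11838,-0.51226); r₂ = λ·B[:,1] = (-0.17122,+0.85884,-0.48277)
r₃ = r₁×r₂ = (+0.49710,+0.49837,+0.71029); SVD([r₁ r₂ r₃]) → R = UVᵀ:
  R  [+0.85063 -0.17122 +0.49710]
  R  [-0.11838 +0.85884 +0.49837]
  R  [-0.51226 -0.48277 +0.71029]
t = (-0.15105, -0.20713, +0.71785) m
tr R = 2.419769; θ = arccos((tr R − 1)/2) = 0.781462 rad = 44.774°
axis k = ((R−Rᵀ)₃₂, (R−Rᵀ)₁₃, (R−Rᵀ)₂₁) / (2 sinθ) = (-0.696521, +0.716555, +0.037512)
rvec = θ·k = (-0.544305, +0.559961, +0.029314)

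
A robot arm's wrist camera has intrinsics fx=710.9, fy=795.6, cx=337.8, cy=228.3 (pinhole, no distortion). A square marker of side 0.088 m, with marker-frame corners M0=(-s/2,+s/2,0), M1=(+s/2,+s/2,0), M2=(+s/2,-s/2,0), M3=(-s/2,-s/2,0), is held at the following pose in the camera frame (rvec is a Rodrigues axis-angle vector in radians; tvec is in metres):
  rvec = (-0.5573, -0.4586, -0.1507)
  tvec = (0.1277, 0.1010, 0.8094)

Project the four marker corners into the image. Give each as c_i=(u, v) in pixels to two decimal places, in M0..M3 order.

c0=(430.34, 371.89) c1=(494.48, 363.40) c2=(467.68, 287.55) c3=(405.53, 291.82)

Intrinsics K: fx=710.9, fy=795.6, cx=337.8, cy=228.3
Marker side s = 0.088 m; corners in marker frame (Z=0):
  M0 = (-0.0440, +0.0440, 0)
  M1 = (+0.0440, +0.0440, 0)
  M2 = (+0.0440, -0.0440, 0)
  M3 = (-0.0440, -0.0440, 0)
rvec = (-0.5573, -0.4586, -0.1507), |rvec| = θ = 0.73730 rad = 42.244°
Rodrigues: sinθ=0.67229, 1−cosθ=0.25971; R = I + sinθ·[k]× + (1−cosθ)·[k]×²:
    [+0.88867 +0.25952 -0.37804]
    [-0.01531 +0.84077 +0.54118]
    [+0.45829 -0.47514 +0.75114]
t = (0.1277, 0.1010, 0.8094) m
M0: Pc = R·M0+t = (+0.10002, +0.13867, +0.76833); u = 710.9·(+0.10002)/0.76833 + 337.8 = 430.3414, v = 795.6·(+0.13867)/0.76833 + 228.3 = 371.8892
M1: Pc = R·M1+t = (+0.17822, +0.13732, +0.80866); u = 710.9·(+0.17822)/0.80866 + 337.8 = 494.4753, v = 795.6·(+0.13732)/0.80866 + 228.3 = 363.4027
M2: Pc = R·M2+t = (+0.15538, +0.06333, +0.85047); u = 710.9·(+0.15538)/0.85047 + 337.8 = 467.6829, v = 795.6·(+0.06333)/0.85047 + 228.3 = 287.5465
M3: Pc = R·M3+t = (+0.07718, +0.06468, +0.81014); u = 710.9·(+0.07718)/0.81014 + 337.8 = 405.5253, v = 795.6·(+0.06468)/0.81014 + 228.3 = 291.8189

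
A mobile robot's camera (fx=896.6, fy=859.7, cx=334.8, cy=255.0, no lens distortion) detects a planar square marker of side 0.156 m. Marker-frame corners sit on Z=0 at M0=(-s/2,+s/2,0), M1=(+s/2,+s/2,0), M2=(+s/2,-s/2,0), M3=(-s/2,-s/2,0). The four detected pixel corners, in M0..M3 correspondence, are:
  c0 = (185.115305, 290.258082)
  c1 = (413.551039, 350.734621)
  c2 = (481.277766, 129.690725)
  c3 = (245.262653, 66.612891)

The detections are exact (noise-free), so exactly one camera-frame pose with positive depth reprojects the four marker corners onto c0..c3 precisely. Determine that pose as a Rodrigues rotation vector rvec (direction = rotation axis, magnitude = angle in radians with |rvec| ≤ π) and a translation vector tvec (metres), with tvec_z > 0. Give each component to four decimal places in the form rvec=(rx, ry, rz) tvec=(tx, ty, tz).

Intrinsics K: fx=896.6, fy=859.7, cx=334.8, cy=255.0
Marker side s = 0.156 m; corners in marker frame (Z=0):
  M0 = (-0.0780, +0.0780, 0)
  M1 = (+0.0780, +0.0780, 0)
  M2 = (+0.0780, -0.0780, 0)
  M3 = (-0.0780, -0.0780, 0)
Detected image corners:
  c0 = (185.115305, 290.258082) px
  c1 = (413.551039, 350.734621) px
  c2 = (481.277766, 129.690725) px
  c3 = (245.262653, 66.612891) px
Planar DLT: solve 8×8 A·h = b for H (H[2,2]=1):
  H  [+1493.41056 -339.13907 +330.91114]
  H  [+399.14832 +1469.97268 +211.21345]
  H  [+0.01567 +0.21353 +1.00000]
B = K⁻¹H; ‖b₁‖=1.722326, ‖b₂‖=1.722326; λ = 2/(‖b₁‖+‖b₂‖) = 0.580610, sign → tz>0 ⇒ λ=+0.580610
r₁ = λ·B[:,0] = (+0.96369,+0.26687,+0.00910); r₂ = λ·B[:,1] = (-0.26591,+0.95599,+0.12398)
r₃ = r₁×r₂ = (+0.02439,-0.12190,+0.99224); SVD([r₁ r₂ r₃]) → R = UVᵀ:
  R  [+0.96369 -0.26591 +0.02439]
  R  [+0.26687 +0.95599 -0.12190]
  R  [+0.00910 +0.12398 +0.99224]
t = (-0.00252, -0.02957, +0.58061) m
tr R = 2.911924; θ = arccos((tr R − 1)/2) = 0.297876 rad = 17.067°
axis k = ((R−Rᵀ)₃₂, (R−Rᵀ)₁₃, (R−Rᵀ)₂₁) / (2 sinθ) = (+0.418880, +0.026054, +0.907668)
rvec = θ·k = (+0.124774, +0.007761, +0.270372)

rvec=(0.1248, 0.0078, 0.2704) tvec=(-0.0025, -0.0296, 0.5806)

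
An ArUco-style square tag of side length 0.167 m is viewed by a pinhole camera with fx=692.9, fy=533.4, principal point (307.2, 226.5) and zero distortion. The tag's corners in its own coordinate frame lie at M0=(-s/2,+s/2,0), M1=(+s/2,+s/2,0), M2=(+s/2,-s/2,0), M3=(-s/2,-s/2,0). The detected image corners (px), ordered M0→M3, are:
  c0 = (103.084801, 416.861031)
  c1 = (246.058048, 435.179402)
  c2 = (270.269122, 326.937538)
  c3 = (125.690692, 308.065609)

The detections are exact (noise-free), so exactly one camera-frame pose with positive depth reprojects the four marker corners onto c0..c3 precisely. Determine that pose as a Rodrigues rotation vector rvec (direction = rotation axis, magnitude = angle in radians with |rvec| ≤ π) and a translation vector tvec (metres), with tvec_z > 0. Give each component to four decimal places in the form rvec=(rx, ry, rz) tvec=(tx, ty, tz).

rvec=(0.0567, -0.0100, 0.1712) tvec=(-0.1387, 0.2170, 0.7951)

Intrinsics K: fx=692.9, fy=533.4, cx=307.2, cy=226.5
Marker side s = 0.167 m; corners in marker frame (Z=0):
  M0 = (-0.0835, +0.0835, 0)
  M1 = (+0.0835, +0.0835, 0)
  M2 = (+0.0835, -0.0835, 0)
  M3 = (-0.0835, -0.0835, 0)
Detected image corners:
  c0 = (103.084801, 416.861031) px
  c1 = (246.058048, 435.179402) px
  c2 = (270.269122, 326.937538) px
  c3 = (125.690692, 308.065609) px
Planar DLT: solve 8×8 A·h = b for H (H[2,2]=1):
  H  [+864.36453 -127.16165 +186.31885]
  H  [+118.24267 +675.78715 +372.09190]
  H  [+0.01857 +0.06988 +1.00000]
B = K⁻¹H; ‖b₁‖=1.257669, ‖b₂‖=1.257669; λ = 2/(‖b₁‖+‖b₂‖) = 0.795122, sign → tz>0 ⇒ λ=+0.795122
r₁ = λ·B[:,0] = (+0.98534,+0.16999,+0.01477); r₂ = λ·B[:,1] = (-0.17055,+0.98378,+0.05556)
r₃ = r₁×r₂ = (-0.00508,-0.05726,+0.99835); SVD([r₁ r₂ r₃]) → R = UVᵀ:
  R  [+0.98534 -0.17055 -0.00508]
  R  [+0.16999 +0.98378 -0.05726]
  R  [+0.01477 +0.05556 +0.99835]
t = (-0.13871, +0.21703, +0.79512) m
tr R = 2.967462; θ = arccos((tr R − 1)/2) = 0.180629 rad = 10.349°
axis k = ((R−Rᵀ)₃₂, (R−Rᵀ)₁₃, (R−Rᵀ)₂₁) / (2 sinθ) = (+0.314016, -0.055244, +0.947809)
rvec = θ·k = (+0.056720, -0.009979, +0.171202)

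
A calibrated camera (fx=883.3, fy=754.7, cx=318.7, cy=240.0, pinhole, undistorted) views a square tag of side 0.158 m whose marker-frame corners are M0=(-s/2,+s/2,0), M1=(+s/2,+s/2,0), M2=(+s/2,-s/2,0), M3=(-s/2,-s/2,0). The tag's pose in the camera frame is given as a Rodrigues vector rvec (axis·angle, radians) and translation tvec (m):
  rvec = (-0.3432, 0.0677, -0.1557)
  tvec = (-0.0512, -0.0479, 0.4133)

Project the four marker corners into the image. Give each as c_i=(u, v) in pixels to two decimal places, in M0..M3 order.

c0=(51.19, 314.52) c1=(405.74, 264.91) c2=(350.19, 8.14) c3=(39.40, 55.37)

Intrinsics K: fx=883.3, fy=754.7, cx=318.7, cy=240.0
Marker side s = 0.158 m; corners in marker frame (Z=0):
  M0 = (-0.0790, +0.0790, 0)
  M1 = (+0.0790, +0.0790, 0)
  M2 = (+0.0790, -0.0790, 0)
  M3 = (-0.0790, -0.0790, 0)
rvec = (-0.3432, 0.0677, -0.1557), |rvec| = θ = 0.38290 rad = 21.939°
Rodrigues: sinθ=0.37361, 1−cosθ=0.07241; R = I + sinθ·[k]× + (1−cosθ)·[k]×²:
    [+0.98576 +0.14045 +0.09245]
    [-0.16340 +0.92985 +0.32967]
    [-0.03966 -0.34008 +0.93956]
t = (-0.0512, -0.0479, 0.4133) m
M0: Pc = R·M0+t = (-0.11798, +0.03847, +0.38957); u = 883.3·(-0.11798)/0.38957 + 318.7 = 51.1937, v = 754.7·(+0.03847)/0.38957 + 240.0 = 314.5206
M1: Pc = R·M1+t = (+0.03777, +0.01265, +0.38330); u = 883.3·(+0.03777)/0.38330 + 318.7 = 405.7408, v = 754.7·(+0.01265)/0.38330 + 240.0 = 264.9063
M2: Pc = R·M2+t = (+0.01558, -0.13427, +0.43703); u = 883.3·(+0.01558)/0.43703 + 318.7 = 350.1890, v = 754.7·(-0.13427)/0.43703 + 240.0 = 8.1387
M3: Pc = R·M3+t = (-0.14017, -0.10845, +0.44330); u = 883.3·(-0.14017)/0.44330 + 318.7 = 39.4023, v = 754.7·(-0.10845)/0.44330 + 240.0 = 55.3691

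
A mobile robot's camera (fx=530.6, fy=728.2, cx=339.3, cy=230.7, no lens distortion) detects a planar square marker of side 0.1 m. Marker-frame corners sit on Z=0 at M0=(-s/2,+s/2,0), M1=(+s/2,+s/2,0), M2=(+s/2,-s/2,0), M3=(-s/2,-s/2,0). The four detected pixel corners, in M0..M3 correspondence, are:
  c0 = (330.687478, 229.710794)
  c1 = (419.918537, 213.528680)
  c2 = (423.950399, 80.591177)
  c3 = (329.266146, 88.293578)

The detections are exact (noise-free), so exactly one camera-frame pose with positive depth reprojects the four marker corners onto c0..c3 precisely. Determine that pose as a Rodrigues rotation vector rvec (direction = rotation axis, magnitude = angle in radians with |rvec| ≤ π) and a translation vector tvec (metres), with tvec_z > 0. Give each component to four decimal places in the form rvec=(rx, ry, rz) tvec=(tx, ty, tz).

rvec=(0.3147, -0.3760, -0.0687) tvec=(0.0376, -0.0544, 0.5222)

Intrinsics K: fx=530.6, fy=728.2, cx=339.3, cy=230.7
Marker side s = 0.1 m; corners in marker frame (Z=0):
  M0 = (-0.0500, +0.0500, 0)
  M1 = (+0.0500, +0.0500, 0)
  M2 = (+0.0500, -0.0500, 0)
  M3 = (-0.0500, -0.0500, 0)
Detected image corners:
  c0 = (330.687478, 229.710794) px
  c1 = (419.918537, 213.528680) px
  c2 = (423.950399, 80.591177) px
  c3 = (329.266146, 88.293578) px
Planar DLT: solve 8×8 A·h = b for H (H[2,2]=1):
  H  [+1170.87527 +212.55774 +377.47767]
  H  [-18.07552 +1462.55778 +154.89718]
  H  [+0.67061 +0.60253 +1.00000]
B = K⁻¹H; ‖b₁‖=1.914898, ‖b₂‖=1.914898; λ = 2/(‖b₁‖+‖b₂‖) = 0.522221, sign → tz>0 ⇒ λ=+0.522221
r₁ = λ·B[:,0] = (+0.92844,-0.12391,+0.35021); r₂ = λ·B[:,1] = (+0.00799,+0.94917,+0.31465)
r₃ = r₁×r₂ = (-0.37140,-0.28934,+0.88224); SVD([r₁ r₂ r₃]) → R = UVᵀ:
  R  [+0.92844 +0.00799 -0.37140]
  R  [-0.12391 +0.94917 -0.28934]
  R  [+0.35021 +0.31465 +0.88224]
t = (+0.03757, -0.05436, +0.52222) m
tr R = 2.759853; θ = arccos((tr R − 1)/2) = 0.495089 rad = 28.367°
axis k = ((R−Rᵀ)₃₂, (R−Rᵀ)₁₃, (R−Rᵀ)₂₁) / (2 sinθ) = (+0.635635, -0.759407, -0.138813)
rvec = θ·k = (+0.314696, -0.375974, -0.068725)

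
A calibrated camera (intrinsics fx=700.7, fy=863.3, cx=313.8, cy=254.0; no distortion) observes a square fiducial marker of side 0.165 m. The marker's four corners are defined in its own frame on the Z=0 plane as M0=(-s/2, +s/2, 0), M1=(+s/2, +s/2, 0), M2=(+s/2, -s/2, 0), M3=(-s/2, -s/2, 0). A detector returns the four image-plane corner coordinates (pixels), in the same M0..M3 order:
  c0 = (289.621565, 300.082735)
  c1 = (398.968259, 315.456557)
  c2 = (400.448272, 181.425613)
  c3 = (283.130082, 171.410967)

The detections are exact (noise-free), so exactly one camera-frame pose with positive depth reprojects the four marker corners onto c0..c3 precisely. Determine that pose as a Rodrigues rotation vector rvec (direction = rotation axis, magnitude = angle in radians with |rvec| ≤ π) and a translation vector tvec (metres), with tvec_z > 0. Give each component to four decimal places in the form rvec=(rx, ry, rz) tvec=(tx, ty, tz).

rvec=(0.4440, 0.3058, 0.0276) tvec=(0.0393, -0.0111, 0.9866)

Intrinsics K: fx=700.7, fy=863.3, cx=313.8, cy=254.0
Marker side s = 0.165 m; corners in marker frame (Z=0):
  M0 = (-0.0825, +0.0825, 0)
  M1 = (+0.0825, +0.0825, 0)
  M2 = (+0.0825, -0.0825, 0)
  M3 = (-0.0825, -0.0825, 0)
Detected image corners:
  c0 = (289.621565, 300.082735) px
  c1 = (398.968259, 315.456557) px
  c2 = (400.448272, 181.425613) px
  c3 = (283.130082, 171.410967) px
Planar DLT: solve 8×8 A·h = b for H (H[2,2]=1):
  H  [+586.83096 +164.18922 +341.73528]
  H  [+7.52749 +900.43029 +244.28695]
  H  [-0.28909 +0.43268 +1.00000]
B = K⁻¹H; ‖b₁‖=1.013595, ‖b₂‖=1.013595; λ = 2/(‖b₁‖+‖b₂‖) = 0.986587, sign → tz>0 ⇒ λ=+0.986587
r₁ = λ·B[:,0] = (+0.95399,+0.09252,-0.28521); r₂ = λ·B[:,1] = (+0.04001,+0.90343,+0.42687)
r₃ = r₁×r₂ = (+0.29716,-0.41864,+0.85816); SVD([r₁ r₂ r₃]) → R = UVᵀ:
  R  [+0.95399 +0.04001 +0.29716]
  R  [+0.09252 +0.90343 -0.41864]
  R  [-0.28521 +0.42687 +0.85816]
t = (+0.03933, -0.01110, +0.98659) m
tr R = 2.715570; θ = arccos((tr R − 1)/2) = 0.539852 rad = 30.931°
axis k = ((R−Rᵀ)₃₂, (R−Rᵀ)₁₃, (R−Rᵀ)₂₁) / (2 sinθ) = (+0.822476, +0.566502, +0.051079)
rvec = θ·k = (+0.444015, +0.305827, +0.027575)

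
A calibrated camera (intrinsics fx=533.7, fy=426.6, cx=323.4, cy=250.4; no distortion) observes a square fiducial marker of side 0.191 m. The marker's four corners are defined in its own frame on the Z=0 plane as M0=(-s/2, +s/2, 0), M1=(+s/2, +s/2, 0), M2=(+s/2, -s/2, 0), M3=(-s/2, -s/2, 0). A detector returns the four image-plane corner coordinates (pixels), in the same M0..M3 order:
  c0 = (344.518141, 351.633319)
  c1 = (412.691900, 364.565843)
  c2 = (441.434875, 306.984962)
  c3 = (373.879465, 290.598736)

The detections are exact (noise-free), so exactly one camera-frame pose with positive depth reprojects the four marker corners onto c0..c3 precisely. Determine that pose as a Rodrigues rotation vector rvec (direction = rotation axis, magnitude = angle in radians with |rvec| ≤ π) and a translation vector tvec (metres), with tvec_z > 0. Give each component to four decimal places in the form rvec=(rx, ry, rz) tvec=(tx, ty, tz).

Intrinsics K: fx=533.7, fy=426.6, cx=323.4, cy=250.4
Marker side s = 0.191 m; corners in marker frame (Z=0):
  M0 = (-0.0955, +0.0955, 0)
  M1 = (+0.0955, +0.0955, 0)
  M2 = (+0.0955, -0.0955, 0)
  M3 = (-0.0955, -0.0955, 0)
Detected image corners:
  c0 = (344.518141, 351.633319) px
  c1 = (412.691900, 364.565843) px
  c2 = (441.434875, 306.984962) px
  c3 = (373.879465, 290.598736) px
Planar DLT: solve 8×8 A·h = b for H (H[2,2]=1):
  H  [+467.90716 -122.61933 +393.95522]
  H  [+170.74522 +334.86198 +328.85826]
  H  [+0.28638 +0.07489 +1.00000]
B = K⁻¹H; ‖b₁‖=0.793967, ‖b₂‖=0.793967; λ = 2/(‖b₁‖+‖b₂‖) = 1.259498, sign → tz>0 ⇒ λ=+1.259498
r₁ = λ·B[:,0] = (+0.88567,+0.29240,+0.36069); r₂ = λ·B[:,1] = (-0.34653,+0.93328,+0.09432)
r₃ = r₁×r₂ = (-0.30905,-0.20853,+0.92790); SVD([r₁ r₂ r₃]) → R = UVᵀ:
  R  [+0.88567 -0.34653 -0.30905]
  R  [+0.29240 +0.93328 -0.20853]
  R  [+0.36069 +0.09432 +0.92790]
t = (+0.16651, +0.23164, +1.25950) m
tr R = 2.746855; θ = arccos((tr R − 1)/2) = 0.508599 rad = 29.141°
axis k = ((R−Rᵀ)₃₂, (R−Rᵀ)₁₃, (R−Rᵀ)₂₁) / (2 sinθ) = (+0.310969, -0.687680, +0.656044)
rvec = θ·k = (+0.158159, -0.349754, +0.333664)

rvec=(0.1582, -0.3498, 0.3337) tvec=(0.1665, 0.2316, 1.2595)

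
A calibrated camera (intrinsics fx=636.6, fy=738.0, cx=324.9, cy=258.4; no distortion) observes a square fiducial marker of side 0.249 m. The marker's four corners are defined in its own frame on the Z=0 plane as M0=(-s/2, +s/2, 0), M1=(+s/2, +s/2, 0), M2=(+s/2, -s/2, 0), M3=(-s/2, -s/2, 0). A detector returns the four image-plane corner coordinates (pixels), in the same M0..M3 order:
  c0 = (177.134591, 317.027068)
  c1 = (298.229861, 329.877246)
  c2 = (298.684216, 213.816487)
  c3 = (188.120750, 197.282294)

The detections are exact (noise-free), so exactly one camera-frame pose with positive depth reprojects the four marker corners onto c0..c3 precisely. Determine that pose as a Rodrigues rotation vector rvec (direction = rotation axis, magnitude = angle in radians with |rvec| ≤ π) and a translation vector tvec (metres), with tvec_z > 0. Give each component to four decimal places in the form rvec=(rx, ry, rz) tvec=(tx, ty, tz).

rvec=(-0.5088, -0.2588, 0.0505) tvec=(-0.1783, 0.0067, 1.3671)

Intrinsics K: fx=636.6, fy=738.0, cx=324.9, cy=258.4
Marker side s = 0.249 m; corners in marker frame (Z=0):
  M0 = (-0.1245, +0.1245, 0)
  M1 = (+0.1245, +0.1245, 0)
  M2 = (+0.1245, -0.1245, 0)
  M3 = (-0.1245, -0.1245, 0)
Detected image corners:
  c0 = (177.134591, 317.027068) px
  c1 = (298.229861, 329.877246) px
  c2 = (298.684216, 213.816487) px
  c3 = (188.120750, 197.282294) px
Planar DLT: solve 8×8 A·h = b for H (H[2,2]=1):
  H  [+505.11773 -108.34341 +241.89476]
  H  [+104.28385 +378.98301 +262.03772]
  H  [+0.16994 -0.35677 +1.00000]
B = K⁻¹H; ‖b₁‖=0.731462, ‖b₂‖=0.731462; λ = 2/(‖b₁‖+‖b₂‖) = 1.367125, sign → tz>0 ⇒ λ=+1.367125
r₁ = λ·B[:,0] = (+0.96618,+0.11183,+0.23234); r₂ = λ·B[:,1] = (+0.01626,+0.87283,-0.48775)
r₃ = r₁×r₂ = (-0.25734,+0.47503,+0.84150); SVD([r₁ r₂ r₃]) → R = UVᵀ:
  R  [+0.96618 +0.01626 -0.25734]
  R  [+0.11183 +0.87283 +0.47503]
  R  [+0.23234 -0.48775 +0.84150]
t = (-0.17826, +0.00674, +1.36713) m
tr R = 2.680519; θ = arccos((tr R − 1)/2) = 0.573035 rad = 32.832°
axis k = ((R−Rᵀ)₃₂, (R−Rᵀ)₁₃, (R−Rᵀ)₂₁) / (2 sinθ) = (-0.887870, -0.451574, +0.088139)
rvec = θ·k = (-0.508780, -0.258768, +0.050507)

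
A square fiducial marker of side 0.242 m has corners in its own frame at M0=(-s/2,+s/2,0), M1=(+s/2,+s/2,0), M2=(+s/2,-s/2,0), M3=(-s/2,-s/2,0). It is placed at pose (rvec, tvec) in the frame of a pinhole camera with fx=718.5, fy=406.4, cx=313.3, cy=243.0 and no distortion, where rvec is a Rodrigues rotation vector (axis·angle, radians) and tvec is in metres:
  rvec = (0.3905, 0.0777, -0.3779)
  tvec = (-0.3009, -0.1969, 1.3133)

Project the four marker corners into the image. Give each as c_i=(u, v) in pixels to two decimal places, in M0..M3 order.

Intrinsics K: fx=718.5, fy=406.4, cx=313.3, cy=243.0
Marker side s = 0.242 m; corners in marker frame (Z=0):
  M0 = (-0.1210, +0.1210, 0)
  M1 = (+0.1210, +0.1210, 0)
  M2 = (+0.1210, -0.1210, 0)
  M3 = (-0.1210, -0.1210, 0)
rvec = (0.3905, 0.0777, -0.3779), |rvec| = θ = 0.54894 rad = 31.452°
Rodrigues: sinθ=0.52178, 1−cosθ=0.14692; R = I + sinθ·[k]× + (1−cosθ)·[k]×²:
    [+0.92743 +0.37400 +0.00191]
    [-0.34441 +0.85602 -0.38550]
    [-0.14581 +0.35687 +0.92271]
t = (-0.3009, -0.1969, 1.3133) m
M0: Pc = R·M0+t = (-0.36786, -0.05165, +1.37412); u = 718.5·(-0.36786)/1.37412 + 313.3 = 120.9512, v = 406.4·(-0.05165)/1.37412 + 243.0 = 227.7251
M1: Pc = R·M1+t = (-0.14343, -0.13500, +1.33884); u = 718.5·(-0.14343)/1.33884 + 313.3 = 236.3283, v = 406.4·(-0.13500)/1.33884 + 243.0 = 202.0227
M2: Pc = R·M2+t = (-0.23394, -0.34215, +1.25248); u = 718.5·(-0.23394)/1.25248 + 313.3 = 179.1000, v = 406.4·(-0.34215)/1.25248 + 243.0 = 131.9794
M3: Pc = R·M3+t = (-0.45837, -0.25880, +1.28776); u = 718.5·(-0.45837)/1.28776 + 313.3 = 57.5535, v = 406.4·(-0.25880)/1.28776 + 243.0 = 161.3247

c0=(120.95, 227.73) c1=(236.33, 202.02) c2=(179.10, 131.98) c3=(57.55, 161.32)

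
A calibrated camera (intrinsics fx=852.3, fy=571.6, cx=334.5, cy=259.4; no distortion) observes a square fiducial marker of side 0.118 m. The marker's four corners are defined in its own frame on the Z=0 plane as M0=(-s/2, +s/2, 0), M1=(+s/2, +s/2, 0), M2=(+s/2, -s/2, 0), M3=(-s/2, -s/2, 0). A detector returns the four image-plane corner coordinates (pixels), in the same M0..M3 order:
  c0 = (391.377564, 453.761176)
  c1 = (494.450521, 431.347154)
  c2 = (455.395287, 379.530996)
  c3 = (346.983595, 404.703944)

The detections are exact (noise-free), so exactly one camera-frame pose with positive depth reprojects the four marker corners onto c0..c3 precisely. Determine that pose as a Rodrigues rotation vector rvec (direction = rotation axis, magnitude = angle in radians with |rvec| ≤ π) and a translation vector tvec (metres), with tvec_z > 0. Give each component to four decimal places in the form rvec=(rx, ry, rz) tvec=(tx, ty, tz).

rvec=(0.5135, 0.0985, -0.4210) tvec=(0.0909, 0.2460, 0.8853)

Intrinsics K: fx=852.3, fy=571.6, cx=334.5, cy=259.4
Marker side s = 0.118 m; corners in marker frame (Z=0):
  M0 = (-0.0590, +0.0590, 0)
  M1 = (+0.0590, +0.0590, 0)
  M2 = (+0.0590, -0.0590, 0)
  M3 = (-0.0590, -0.0590, 0)
Detected image corners:
  c0 = (391.377564, 453.761176) px
  c1 = (494.450521, 431.347154) px
  c2 = (455.395287, 379.530996) px
  c3 = (346.983595, 404.703944) px
Planar DLT: solve 8×8 A·h = b for H (H[2,2]=1):
  H  [+802.30941 +571.22014 +421.99727]
  H  [-293.36870 +642.17638 +418.25685]
  H  [-0.22065 +0.51493 +1.00000]
B = K⁻¹H; ‖b₁‖=1.129607, ‖b₂‖=1.129607; λ = 2/(‖b₁‖+‖b₂‖) = 0.885264, sign → tz>0 ⇒ λ=+0.885264
r₁ = λ·B[:,0] = (+0.91000,-0.36571,-0.19533); r₂ = λ·B[:,1] = (+0.41441,+0.78770,+0.45585)
r₃ = r₁×r₂ = (-0.01285,-0.49577,+0.86836); SVD([r₁ r₂ r₃]) → R = UVᵀ:
  R  [+0.91000 +0.41441 -0.01285]
  R  [-0.36571 +0.78770 -0.49577]
  R  [-0.19533 +0.45585 +0.86836]
t = (+0.09088, +0.24603, +0.88526) m
tr R = 2.566058; θ = arccos((tr R − 1)/2) = 0.671275 rad = 38.461°
axis k = ((R−Rᵀ)₃₂, (R−Rᵀ)₁₃, (R−Rᵀ)₂₁) / (2 sinθ) = (+0.764986, +0.146696, -0.627118)
rvec = θ·k = (+0.513516, +0.098473, -0.420969)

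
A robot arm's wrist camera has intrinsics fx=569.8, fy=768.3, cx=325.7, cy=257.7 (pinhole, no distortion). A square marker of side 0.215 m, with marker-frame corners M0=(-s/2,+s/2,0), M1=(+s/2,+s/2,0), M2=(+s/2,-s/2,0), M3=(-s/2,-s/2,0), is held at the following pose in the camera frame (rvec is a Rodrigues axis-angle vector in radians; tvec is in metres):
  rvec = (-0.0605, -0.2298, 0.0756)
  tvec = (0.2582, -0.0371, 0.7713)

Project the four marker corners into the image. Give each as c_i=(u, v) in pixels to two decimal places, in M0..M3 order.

Intrinsics K: fx=569.8, fy=768.3, cx=325.7, cy=257.7
Marker side s = 0.215 m; corners in marker frame (Z=0):
  M0 = (-0.1075, +0.1075, 0)
  M1 = (+0.1075, +0.1075, 0)
  M2 = (+0.1075, -0.1075, 0)
  M3 = (-0.1075, -0.1075, 0)
rvec = (-0.0605, -0.2298, 0.0756), |rvec| = θ = 0.24937 rad = 14.288°
Rodrigues: sinθ=0.24679, 1−cosθ=0.03093; R = I + sinθ·[k]× + (1−cosθ)·[k]×²:
    [+0.97089 -0.06790 -0.22970]
    [+0.08173 +0.99534 +0.05123]
    [+0.22515 -0.06852 +0.97191]
t = (0.2582, -0.0371, 0.7713) m
M0: Pc = R·M0+t = (+0.14653, +0.06111, +0.73973); u = 569.8·(+0.14653)/0.73973 + 325.7 = 438.5690, v = 768.3·(+0.06111)/0.73973 + 257.7 = 321.1724
M1: Pc = R·M1+t = (+0.35527, +0.07869, +0.78814); u = 569.8·(+0.35527)/0.78814 + 325.7 = 582.5502, v = 768.3·(+0.07869)/0.78814 + 257.7 = 334.4045
M2: Pc = R·M2+t = (+0.36987, -0.13531, +0.80287); u = 569.8·(+0.36987)/0.80287 + 325.7 = 588.1986, v = 768.3·(-0.13531)/0.80287 + 257.7 = 128.2139
M3: Pc = R·M3+t = (+0.16113, -0.15289, +0.75446); u = 569.8·(+0.16113)/0.75446 + 325.7 = 447.3911, v = 768.3·(-0.15289)/0.75446 + 257.7 = 102.0107

c0=(438.57, 321.17) c1=(582.55, 334.40) c2=(588.20, 128.21) c3=(447.39, 102.01)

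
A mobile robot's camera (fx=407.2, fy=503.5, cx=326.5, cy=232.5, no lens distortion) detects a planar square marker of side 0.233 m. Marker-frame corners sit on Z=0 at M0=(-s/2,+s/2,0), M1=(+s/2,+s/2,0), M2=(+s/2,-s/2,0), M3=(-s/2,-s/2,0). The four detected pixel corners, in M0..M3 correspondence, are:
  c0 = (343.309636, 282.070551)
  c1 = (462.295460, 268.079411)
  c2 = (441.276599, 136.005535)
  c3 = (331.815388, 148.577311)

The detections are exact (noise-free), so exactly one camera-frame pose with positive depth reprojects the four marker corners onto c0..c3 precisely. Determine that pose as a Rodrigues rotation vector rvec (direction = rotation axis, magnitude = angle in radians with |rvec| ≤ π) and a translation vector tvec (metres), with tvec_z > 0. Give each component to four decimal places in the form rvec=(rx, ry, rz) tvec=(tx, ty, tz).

Intrinsics K: fx=407.2, fy=503.5, cx=326.5, cy=232.5
Marker side s = 0.233 m; corners in marker frame (Z=0):
  M0 = (-0.1165, +0.1165, 0)
  M1 = (+0.1165, +0.1165, 0)
  M2 = (+0.1165, -0.1165, 0)
  M3 = (-0.1165, -0.1165, 0)
Detected image corners:
  c0 = (343.309636, 282.070551) px
  c1 = (462.295460, 268.079411) px
  c2 = (441.276599, 136.005535) px
  c3 = (331.815388, 148.577311) px
Planar DLT: solve 8×8 A·h = b for H (H[2,2]=1):
  H  [+493.29687 -72.00953 +394.40017]
  H  [-54.80035 +494.90451 +205.89651]
  H  [+0.00994 -0.35929 +1.00000]
B = K⁻¹H; ‖b₁‖=1.208841, ‖b₂‖=1.208841; λ = 2/(‖b₁‖+‖b₂‖) = 0.827238, sign → tz>0 ⇒ λ=+0.827238
r₁ = λ·B[:,0] = (+0.99555,-0.09383,+0.00822); r₂ = λ·B[:,1] = (+0.09203,+0.95036,-0.29722)
r₃ = r₁×r₂ = (+0.02008,+0.29666,+0.95477); SVD([r₁ r₂ r₃]) → R = UVᵀ:
  R  [+0.99555 +0.09203 +0.02008]
  R  [-0.09383 +0.95036 +0.29666]
  R  [+0.00822 -0.29722 +0.95477]
t = (+0.13794, -0.04371, +0.82724) m
tr R = 2.900691; θ = arccos((tr R − 1)/2) = 0.316453 rad = 18.131°
axis k = ((R−Rᵀ)₃₂, (R−Rᵀ)₁₃, (R−Rᵀ)₂₁) / (2 sinθ) = (-0.954182, +0.019044, -0.298621)
rvec = θ·k = (-0.301953, +0.006027, -0.094499)

rvec=(-0.3020, 0.0060, -0.0945) tvec=(0.1379, -0.0437, 0.8272)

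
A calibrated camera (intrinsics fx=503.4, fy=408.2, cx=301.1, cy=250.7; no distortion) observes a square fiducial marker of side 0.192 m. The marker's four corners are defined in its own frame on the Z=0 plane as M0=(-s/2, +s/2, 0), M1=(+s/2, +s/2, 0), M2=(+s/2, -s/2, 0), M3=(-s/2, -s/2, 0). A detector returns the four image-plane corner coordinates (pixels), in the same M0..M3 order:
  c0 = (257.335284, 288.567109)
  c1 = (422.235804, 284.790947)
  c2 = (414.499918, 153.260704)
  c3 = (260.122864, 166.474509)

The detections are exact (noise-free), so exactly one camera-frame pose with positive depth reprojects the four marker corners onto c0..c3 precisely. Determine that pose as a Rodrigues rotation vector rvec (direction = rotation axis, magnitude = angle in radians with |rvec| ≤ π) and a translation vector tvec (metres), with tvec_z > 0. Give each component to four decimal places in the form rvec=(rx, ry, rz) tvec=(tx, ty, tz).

Intrinsics K: fx=503.4, fy=408.2, cx=301.1, cy=250.7
Marker side s = 0.192 m; corners in marker frame (Z=0):
  M0 = (-0.0960, +0.0960, 0)
  M1 = (+0.0960, +0.0960, 0)
  M2 = (+0.0960, -0.0960, 0)
  M3 = (-0.0960, -0.0960, 0)
Detected image corners:
  c0 = (257.335284, 288.567109) px
  c1 = (422.235804, 284.790947) px
  c2 = (414.499918, 153.260704) px
  c3 = (260.122864, 166.474509) px
Planar DLT: solve 8×8 A·h = b for H (H[2,2]=1):
  H  [+691.69563 -102.27651 +335.36529]
  H  [-136.62468 +584.27003 +221.38941]
  H  [-0.41019 -0.33698 +1.00000]
B = K⁻¹H; ‖b₁‖=1.672590, ‖b₂‖=1.672590; λ = 2/(‖b₁‖+‖b₂‖) = 0.597875, sign → tz>0 ⇒ λ=+0.597875
r₁ = λ·B[:,0] = (+0.96820,-0.04949,-0.24524); r₂ = λ·B[:,1] = (-0.00096,+0.97949,-0.20147)
r₃ = r₁×r₂ = (+0.25019,+0.19530,+0.94830); SVD([r₁ r₂ r₃]) → R = UVᵀ:
  R  [+0.96820 -0.00096 +0.25019]
  R  [-0.04949 +0.97949 +0.19530]
  R  [-0.24524 -0.20147 +0.94830]
t = (+0.04070, -0.04293, +0.59788) m
tr R = 2.895987; θ = arccos((tr R − 1)/2) = 0.323924 rad = 18.560°
axis k = ((R−Rᵀ)₃₂, (R−Rᵀ)₁₃, (R−Rᵀ)₂₁) / (2 sinθ) = (-0.623288, +0.778268, -0.076229)
rvec = θ·k = (-0.201898, +0.252100, -0.024692)

rvec=(-0.2019, 0.2521, -0.0247) tvec=(0.0407, -0.0429, 0.5979)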